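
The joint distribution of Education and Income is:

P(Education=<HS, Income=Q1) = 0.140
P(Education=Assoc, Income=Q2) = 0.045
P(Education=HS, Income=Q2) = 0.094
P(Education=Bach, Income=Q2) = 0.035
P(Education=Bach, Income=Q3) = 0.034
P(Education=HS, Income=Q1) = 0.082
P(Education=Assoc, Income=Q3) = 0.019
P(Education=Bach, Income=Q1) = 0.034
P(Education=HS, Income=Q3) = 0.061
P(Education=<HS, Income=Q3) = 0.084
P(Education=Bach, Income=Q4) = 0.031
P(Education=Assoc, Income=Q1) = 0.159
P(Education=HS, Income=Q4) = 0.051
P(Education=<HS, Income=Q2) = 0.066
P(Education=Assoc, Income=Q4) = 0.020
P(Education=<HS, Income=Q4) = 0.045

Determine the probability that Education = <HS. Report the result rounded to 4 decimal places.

P(Education=<HS) = 0.140 + 0.066 + 0.084 + 0.045 = 0.335.

0.3350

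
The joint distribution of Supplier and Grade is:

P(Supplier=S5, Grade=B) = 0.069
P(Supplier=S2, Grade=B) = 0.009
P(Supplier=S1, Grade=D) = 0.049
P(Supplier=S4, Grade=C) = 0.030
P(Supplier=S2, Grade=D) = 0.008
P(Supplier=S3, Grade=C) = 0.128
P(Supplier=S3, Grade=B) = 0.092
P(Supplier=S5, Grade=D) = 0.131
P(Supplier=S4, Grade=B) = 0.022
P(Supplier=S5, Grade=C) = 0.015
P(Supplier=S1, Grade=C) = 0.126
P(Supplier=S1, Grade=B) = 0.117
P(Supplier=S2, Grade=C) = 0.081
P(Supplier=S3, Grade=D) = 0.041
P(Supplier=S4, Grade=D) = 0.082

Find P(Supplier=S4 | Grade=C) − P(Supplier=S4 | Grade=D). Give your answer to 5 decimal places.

-0.18472

P(Grade=C) = 0.126 + 0.081 + 0.128 + 0.030 + 0.015 = 0.380; P(Supplier=S4 | Grade=C) = 0.030/0.380 = 0.078947.
P(Grade=D) = 0.049 + 0.008 + 0.041 + 0.082 + 0.131 = 0.311; P(Supplier=S4 | Grade=D) = 0.082/0.311 = 0.263666.
Difference = -0.18472.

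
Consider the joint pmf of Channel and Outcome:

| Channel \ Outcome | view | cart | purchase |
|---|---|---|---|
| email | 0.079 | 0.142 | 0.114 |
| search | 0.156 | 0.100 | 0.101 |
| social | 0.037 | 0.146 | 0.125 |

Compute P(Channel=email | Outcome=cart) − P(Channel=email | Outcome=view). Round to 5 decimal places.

P(Outcome=cart) = 0.142 + 0.100 + 0.146 = 0.388; P(Channel=email | Outcome=cart) = 0.142/0.388 = 0.365979.
P(Outcome=view) = 0.079 + 0.156 + 0.037 = 0.272; P(Channel=email | Outcome=view) = 0.079/0.272 = 0.290441.
Difference = 0.07554.

0.07554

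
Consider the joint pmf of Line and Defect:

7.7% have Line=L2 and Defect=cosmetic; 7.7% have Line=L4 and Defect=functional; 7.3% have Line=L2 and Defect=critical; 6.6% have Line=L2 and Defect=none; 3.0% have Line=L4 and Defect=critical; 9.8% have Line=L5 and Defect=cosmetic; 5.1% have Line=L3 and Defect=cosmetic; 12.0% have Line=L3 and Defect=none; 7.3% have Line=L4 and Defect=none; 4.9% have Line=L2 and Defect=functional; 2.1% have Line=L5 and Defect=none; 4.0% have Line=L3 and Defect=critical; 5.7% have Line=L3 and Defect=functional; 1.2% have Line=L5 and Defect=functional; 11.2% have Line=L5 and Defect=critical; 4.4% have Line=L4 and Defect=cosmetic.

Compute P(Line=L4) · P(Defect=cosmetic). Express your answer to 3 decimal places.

P(Line=L4) = 0.073 + 0.044 + 0.077 + 0.030 = 0.224.
P(Defect=cosmetic) = 0.077 + 0.051 + 0.044 + 0.098 = 0.270.
Product: 0.224 × 0.270 = 0.060.

0.060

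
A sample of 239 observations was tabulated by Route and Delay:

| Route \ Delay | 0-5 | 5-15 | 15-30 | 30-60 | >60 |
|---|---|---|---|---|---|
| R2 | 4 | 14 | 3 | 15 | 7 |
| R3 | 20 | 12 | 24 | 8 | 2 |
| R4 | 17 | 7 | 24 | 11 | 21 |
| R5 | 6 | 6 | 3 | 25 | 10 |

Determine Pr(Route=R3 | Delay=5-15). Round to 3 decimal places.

Total with Delay=5-15: 14 + 12 + 7 + 6 = 39.
P(Route=R3 | Delay=5-15) = 12/39 = 0.308.

0.308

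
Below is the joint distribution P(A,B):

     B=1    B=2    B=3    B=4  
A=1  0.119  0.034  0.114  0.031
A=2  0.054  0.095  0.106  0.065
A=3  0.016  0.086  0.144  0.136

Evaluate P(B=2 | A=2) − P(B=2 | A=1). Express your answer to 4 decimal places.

P(A=2) = 0.054 + 0.095 + 0.106 + 0.065 = 0.320; P(B=2 | A=2) = 0.095/0.320 = 0.29688.
P(A=1) = 0.119 + 0.034 + 0.114 + 0.031 = 0.298; P(B=2 | A=1) = 0.034/0.298 = 0.11409.
Difference = 0.1828.

0.1828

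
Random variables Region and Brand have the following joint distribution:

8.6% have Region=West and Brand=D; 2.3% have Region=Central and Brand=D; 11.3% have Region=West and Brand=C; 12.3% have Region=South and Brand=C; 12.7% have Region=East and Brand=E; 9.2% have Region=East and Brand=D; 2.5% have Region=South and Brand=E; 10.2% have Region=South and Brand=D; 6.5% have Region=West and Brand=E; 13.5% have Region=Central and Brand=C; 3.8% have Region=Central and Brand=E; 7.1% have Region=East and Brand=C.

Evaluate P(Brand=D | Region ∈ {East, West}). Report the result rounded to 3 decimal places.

P(Region=East) = 0.071 + 0.092 + 0.127 = 0.290.
P(Region=West) = 0.113 + 0.086 + 0.065 = 0.264.
P(Region ∈ {East, West}) = 0.290 + 0.264 = 0.554; P(Brand=D, Region ∈ {East, West}) = 0.092 + 0.086 = 0.178.
P(Brand=D | Region ∈ {East, West}) = 0.178/0.554 = 0.321.

0.321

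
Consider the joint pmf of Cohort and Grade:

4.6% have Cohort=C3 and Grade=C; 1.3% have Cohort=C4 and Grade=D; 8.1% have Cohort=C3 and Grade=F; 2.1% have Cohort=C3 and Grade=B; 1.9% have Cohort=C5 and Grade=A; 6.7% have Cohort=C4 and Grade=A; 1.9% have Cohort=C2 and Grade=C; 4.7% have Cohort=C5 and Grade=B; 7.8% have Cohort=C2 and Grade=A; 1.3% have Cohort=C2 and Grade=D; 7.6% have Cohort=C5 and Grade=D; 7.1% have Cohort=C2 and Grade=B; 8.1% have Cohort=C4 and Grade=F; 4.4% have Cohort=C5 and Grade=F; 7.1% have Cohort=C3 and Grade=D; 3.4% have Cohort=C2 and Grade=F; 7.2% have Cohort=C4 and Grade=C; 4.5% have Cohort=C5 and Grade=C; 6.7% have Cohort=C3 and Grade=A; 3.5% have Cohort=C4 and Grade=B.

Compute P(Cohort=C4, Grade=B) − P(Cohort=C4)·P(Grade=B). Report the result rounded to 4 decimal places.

-0.0116

P(Cohort=C4) = 0.067 + 0.035 + 0.072 + 0.013 + 0.081 = 0.268.
P(Grade=B) = 0.071 + 0.021 + 0.035 + 0.047 = 0.174.
P(Cohort=C4, Grade=B) − P(Cohort=C4)P(Grade=B) = 0.035 − 0.268×0.174 = -0.0116.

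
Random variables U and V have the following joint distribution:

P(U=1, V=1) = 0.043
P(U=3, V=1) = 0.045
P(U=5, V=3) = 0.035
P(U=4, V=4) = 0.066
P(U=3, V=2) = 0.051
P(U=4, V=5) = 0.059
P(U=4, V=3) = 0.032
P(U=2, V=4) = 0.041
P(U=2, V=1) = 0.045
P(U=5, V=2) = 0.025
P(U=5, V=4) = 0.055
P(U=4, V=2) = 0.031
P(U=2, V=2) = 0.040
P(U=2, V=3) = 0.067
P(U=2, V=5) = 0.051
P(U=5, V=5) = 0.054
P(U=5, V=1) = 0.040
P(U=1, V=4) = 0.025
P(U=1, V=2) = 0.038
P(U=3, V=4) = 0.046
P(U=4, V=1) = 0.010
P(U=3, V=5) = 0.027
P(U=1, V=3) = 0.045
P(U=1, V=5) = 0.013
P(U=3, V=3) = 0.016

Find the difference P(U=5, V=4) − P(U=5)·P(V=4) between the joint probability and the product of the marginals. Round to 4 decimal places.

P(U=5) = 0.040 + 0.025 + 0.035 + 0.055 + 0.054 = 0.209.
P(V=4) = 0.025 + 0.041 + 0.046 + 0.066 + 0.055 = 0.233.
P(U=5, V=4) − P(U=5)P(V=4) = 0.055 − 0.209×0.233 = 0.0063.

0.0063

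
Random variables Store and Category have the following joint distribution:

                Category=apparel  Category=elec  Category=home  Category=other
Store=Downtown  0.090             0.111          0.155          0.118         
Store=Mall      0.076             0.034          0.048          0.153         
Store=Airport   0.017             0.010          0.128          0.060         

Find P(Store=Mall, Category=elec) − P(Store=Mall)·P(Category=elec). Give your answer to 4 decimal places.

-0.0142

P(Store=Mall) = 0.076 + 0.034 + 0.048 + 0.153 = 0.311.
P(Category=elec) = 0.111 + 0.034 + 0.010 = 0.155.
P(Store=Mall, Category=elec) − P(Store=Mall)P(Category=elec) = 0.034 − 0.311×0.155 = -0.0142.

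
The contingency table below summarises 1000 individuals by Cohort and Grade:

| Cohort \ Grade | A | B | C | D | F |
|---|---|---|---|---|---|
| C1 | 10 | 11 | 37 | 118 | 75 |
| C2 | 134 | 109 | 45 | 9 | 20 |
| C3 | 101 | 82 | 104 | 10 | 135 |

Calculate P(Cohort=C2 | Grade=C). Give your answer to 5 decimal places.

Total with Grade=C: 37 + 45 + 104 = 186.
P(Cohort=C2 | Grade=C) = 45/186 = 0.24194.

0.24194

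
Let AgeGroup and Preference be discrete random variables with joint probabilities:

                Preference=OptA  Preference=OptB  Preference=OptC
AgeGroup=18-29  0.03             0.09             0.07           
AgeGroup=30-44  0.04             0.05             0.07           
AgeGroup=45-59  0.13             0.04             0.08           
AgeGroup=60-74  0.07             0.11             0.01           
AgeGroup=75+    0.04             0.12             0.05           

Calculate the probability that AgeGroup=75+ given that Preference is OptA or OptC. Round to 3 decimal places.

0.153

P(Preference=OptA) = 0.03 + 0.04 + 0.13 + 0.07 + 0.04 = 0.31.
P(Preference=OptC) = 0.07 + 0.07 + 0.08 + 0.01 + 0.05 = 0.28.
P(Preference ∈ {OptA, OptC}) = 0.31 + 0.28 = 0.59; P(AgeGroup=75+, Preference ∈ {OptA, OptC}) = 0.04 + 0.05 = 0.09.
P(AgeGroup=75+ | Preference ∈ {OptA, OptC}) = 0.09/0.59 = 0.153.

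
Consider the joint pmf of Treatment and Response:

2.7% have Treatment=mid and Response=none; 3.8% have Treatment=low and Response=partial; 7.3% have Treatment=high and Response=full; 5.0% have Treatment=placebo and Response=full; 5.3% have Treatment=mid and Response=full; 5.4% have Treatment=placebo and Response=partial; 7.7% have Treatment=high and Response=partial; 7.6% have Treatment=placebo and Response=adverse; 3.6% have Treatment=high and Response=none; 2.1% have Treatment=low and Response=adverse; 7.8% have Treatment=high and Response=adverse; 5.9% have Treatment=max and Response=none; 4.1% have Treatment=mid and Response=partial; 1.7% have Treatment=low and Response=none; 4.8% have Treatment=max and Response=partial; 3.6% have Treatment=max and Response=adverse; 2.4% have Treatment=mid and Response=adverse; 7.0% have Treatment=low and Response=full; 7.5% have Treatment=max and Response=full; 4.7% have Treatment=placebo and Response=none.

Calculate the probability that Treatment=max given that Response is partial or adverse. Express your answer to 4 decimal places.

0.1704

P(Response=partial) = 0.054 + 0.038 + 0.041 + 0.077 + 0.048 = 0.258.
P(Response=adverse) = 0.076 + 0.021 + 0.024 + 0.078 + 0.036 = 0.235.
P(Response ∈ {partial, adverse}) = 0.258 + 0.235 = 0.493; P(Treatment=max, Response ∈ {partial, adverse}) = 0.048 + 0.036 = 0.084.
P(Treatment=max | Response ∈ {partial, adverse}) = 0.084/0.493 = 0.1704.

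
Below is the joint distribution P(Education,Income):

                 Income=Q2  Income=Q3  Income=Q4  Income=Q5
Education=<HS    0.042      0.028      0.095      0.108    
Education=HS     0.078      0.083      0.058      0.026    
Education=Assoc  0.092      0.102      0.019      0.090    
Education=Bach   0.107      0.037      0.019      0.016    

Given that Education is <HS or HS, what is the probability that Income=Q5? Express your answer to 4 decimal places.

0.2587

P(Education=<HS) = 0.042 + 0.028 + 0.095 + 0.108 = 0.273.
P(Education=HS) = 0.078 + 0.083 + 0.058 + 0.026 = 0.245.
P(Education ∈ {<HS, HS}) = 0.273 + 0.245 = 0.518; P(Income=Q5, Education ∈ {<HS, HS}) = 0.108 + 0.026 = 0.134.
P(Income=Q5 | Education ∈ {<HS, HS}) = 0.134/0.518 = 0.2587.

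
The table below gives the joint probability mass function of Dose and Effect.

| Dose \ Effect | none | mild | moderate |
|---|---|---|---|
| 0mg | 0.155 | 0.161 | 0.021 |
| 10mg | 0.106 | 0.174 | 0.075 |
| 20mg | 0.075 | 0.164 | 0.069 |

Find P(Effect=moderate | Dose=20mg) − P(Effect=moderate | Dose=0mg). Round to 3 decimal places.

P(Dose=20mg) = 0.075 + 0.164 + 0.069 = 0.308; P(Effect=moderate | Dose=20mg) = 0.069/0.308 = 0.2240.
P(Dose=0mg) = 0.155 + 0.161 + 0.021 = 0.337; P(Effect=moderate | Dose=0mg) = 0.021/0.337 = 0.0623.
Difference = 0.162.

0.162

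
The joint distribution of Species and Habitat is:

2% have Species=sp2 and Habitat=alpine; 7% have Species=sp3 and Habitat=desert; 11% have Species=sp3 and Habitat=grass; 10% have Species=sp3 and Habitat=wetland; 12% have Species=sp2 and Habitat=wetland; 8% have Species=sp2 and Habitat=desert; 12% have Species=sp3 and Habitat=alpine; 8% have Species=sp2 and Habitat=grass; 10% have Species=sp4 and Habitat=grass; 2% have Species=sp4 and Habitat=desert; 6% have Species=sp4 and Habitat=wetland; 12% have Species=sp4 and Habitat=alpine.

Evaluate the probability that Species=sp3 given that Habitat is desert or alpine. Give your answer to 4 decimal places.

0.4419

P(Habitat=desert) = 0.08 + 0.07 + 0.02 = 0.17.
P(Habitat=alpine) = 0.02 + 0.12 + 0.12 = 0.26.
P(Habitat ∈ {desert, alpine}) = 0.17 + 0.26 = 0.43; P(Species=sp3, Habitat ∈ {desert, alpine}) = 0.07 + 0.12 = 0.19.
P(Species=sp3 | Habitat ∈ {desert, alpine}) = 0.19/0.43 = 0.4419.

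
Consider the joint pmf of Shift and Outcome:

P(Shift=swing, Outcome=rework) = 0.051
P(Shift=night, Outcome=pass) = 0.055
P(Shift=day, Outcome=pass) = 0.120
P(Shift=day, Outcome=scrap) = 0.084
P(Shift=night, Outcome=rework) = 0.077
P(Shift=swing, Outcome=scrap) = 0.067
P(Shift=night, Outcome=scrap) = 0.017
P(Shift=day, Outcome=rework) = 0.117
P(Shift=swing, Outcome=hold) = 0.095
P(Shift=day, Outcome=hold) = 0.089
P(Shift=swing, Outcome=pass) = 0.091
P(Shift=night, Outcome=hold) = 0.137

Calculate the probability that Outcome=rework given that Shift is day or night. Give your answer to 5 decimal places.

P(Shift=day) = 0.120 + 0.117 + 0.084 + 0.089 = 0.410.
P(Shift=night) = 0.055 + 0.077 + 0.017 + 0.137 = 0.286.
P(Shift ∈ {day, night}) = 0.410 + 0.286 = 0.696; P(Outcome=rework, Shift ∈ {day, night}) = 0.117 + 0.077 = 0.194.
P(Outcome=rework | Shift ∈ {day, night}) = 0.194/0.696 = 0.27874.

0.27874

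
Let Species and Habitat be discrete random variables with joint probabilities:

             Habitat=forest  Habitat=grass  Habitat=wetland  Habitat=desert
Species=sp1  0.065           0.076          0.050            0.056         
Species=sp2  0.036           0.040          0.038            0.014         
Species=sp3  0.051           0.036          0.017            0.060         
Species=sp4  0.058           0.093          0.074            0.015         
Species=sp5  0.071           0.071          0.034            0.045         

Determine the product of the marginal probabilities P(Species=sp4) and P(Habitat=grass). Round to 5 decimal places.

0.07584

P(Species=sp4) = 0.058 + 0.093 + 0.074 + 0.015 = 0.240.
P(Habitat=grass) = 0.076 + 0.040 + 0.036 + 0.093 + 0.071 = 0.316.
Product: 0.240 × 0.316 = 0.07584.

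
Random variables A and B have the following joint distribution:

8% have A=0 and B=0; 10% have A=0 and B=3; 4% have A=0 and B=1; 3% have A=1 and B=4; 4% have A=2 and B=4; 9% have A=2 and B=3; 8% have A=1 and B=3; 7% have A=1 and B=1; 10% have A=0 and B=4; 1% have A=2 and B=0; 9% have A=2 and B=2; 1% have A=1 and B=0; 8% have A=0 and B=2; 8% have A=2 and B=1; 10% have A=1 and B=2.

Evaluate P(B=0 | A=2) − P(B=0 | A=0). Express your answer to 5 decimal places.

-0.16774

P(A=2) = 0.01 + 0.08 + 0.09 + 0.09 + 0.04 = 0.31; P(B=0 | A=2) = 0.01/0.31 = 0.032258.
P(A=0) = 0.08 + 0.04 + 0.08 + 0.10 + 0.10 = 0.40; P(B=0 | A=0) = 0.08/0.40 = 0.200000.
Difference = -0.16774.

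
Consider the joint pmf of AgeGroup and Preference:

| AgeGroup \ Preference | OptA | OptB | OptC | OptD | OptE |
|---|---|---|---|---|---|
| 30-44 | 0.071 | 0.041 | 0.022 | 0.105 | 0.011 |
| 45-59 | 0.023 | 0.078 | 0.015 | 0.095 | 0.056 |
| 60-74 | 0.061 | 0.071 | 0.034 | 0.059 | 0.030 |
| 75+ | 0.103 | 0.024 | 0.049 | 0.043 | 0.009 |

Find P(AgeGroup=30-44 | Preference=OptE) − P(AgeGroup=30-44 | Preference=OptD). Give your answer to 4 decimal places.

P(Preference=OptE) = 0.011 + 0.056 + 0.030 + 0.009 = 0.106; P(AgeGroup=30-44 | Preference=OptE) = 0.011/0.106 = 0.10377.
P(Preference=OptD) = 0.105 + 0.095 + 0.059 + 0.043 = 0.302; P(AgeGroup=30-44 | Preference=OptD) = 0.105/0.302 = 0.34768.
Difference = -0.2439.

-0.2439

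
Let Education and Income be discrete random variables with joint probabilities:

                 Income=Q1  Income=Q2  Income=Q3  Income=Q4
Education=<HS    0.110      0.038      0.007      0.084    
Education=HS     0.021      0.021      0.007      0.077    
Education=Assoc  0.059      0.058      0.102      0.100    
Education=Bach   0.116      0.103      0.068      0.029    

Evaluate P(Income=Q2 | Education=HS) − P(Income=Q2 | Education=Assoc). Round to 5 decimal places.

-0.01515

P(Education=HS) = 0.021 + 0.021 + 0.007 + 0.077 = 0.126; P(Income=Q2 | Education=HS) = 0.021/0.126 = 0.166667.
P(Education=Assoc) = 0.059 + 0.058 + 0.102 + 0.100 = 0.319; P(Income=Q2 | Education=Assoc) = 0.058/0.319 = 0.181818.
Difference = -0.01515.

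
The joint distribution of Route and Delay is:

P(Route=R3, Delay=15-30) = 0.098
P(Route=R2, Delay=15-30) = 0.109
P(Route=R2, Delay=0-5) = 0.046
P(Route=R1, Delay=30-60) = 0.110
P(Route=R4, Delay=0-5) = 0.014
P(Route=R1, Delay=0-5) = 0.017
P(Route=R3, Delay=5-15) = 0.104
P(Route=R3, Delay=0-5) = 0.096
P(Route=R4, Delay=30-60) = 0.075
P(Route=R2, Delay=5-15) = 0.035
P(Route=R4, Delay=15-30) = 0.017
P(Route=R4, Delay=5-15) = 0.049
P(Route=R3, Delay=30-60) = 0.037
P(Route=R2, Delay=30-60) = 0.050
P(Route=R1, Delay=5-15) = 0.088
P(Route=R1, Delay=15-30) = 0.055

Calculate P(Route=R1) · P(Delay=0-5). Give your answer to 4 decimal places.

P(Route=R1) = 0.017 + 0.088 + 0.055 + 0.110 = 0.270.
P(Delay=0-5) = 0.017 + 0.046 + 0.096 + 0.014 = 0.173.
Product: 0.270 × 0.173 = 0.0467.

0.0467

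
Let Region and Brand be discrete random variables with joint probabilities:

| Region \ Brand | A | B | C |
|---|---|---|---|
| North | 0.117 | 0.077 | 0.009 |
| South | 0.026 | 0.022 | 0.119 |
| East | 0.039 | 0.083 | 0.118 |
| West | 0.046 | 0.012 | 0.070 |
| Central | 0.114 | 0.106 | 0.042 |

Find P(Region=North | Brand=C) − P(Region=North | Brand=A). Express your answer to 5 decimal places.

P(Brand=C) = 0.009 + 0.119 + 0.118 + 0.070 + 0.042 = 0.358; P(Region=North | Brand=C) = 0.009/0.358 = 0.025140.
P(Brand=A) = 0.117 + 0.026 + 0.039 + 0.046 + 0.114 = 0.342; P(Region=North | Brand=A) = 0.117/0.342 = 0.342105.
Difference = -0.31697.

-0.31697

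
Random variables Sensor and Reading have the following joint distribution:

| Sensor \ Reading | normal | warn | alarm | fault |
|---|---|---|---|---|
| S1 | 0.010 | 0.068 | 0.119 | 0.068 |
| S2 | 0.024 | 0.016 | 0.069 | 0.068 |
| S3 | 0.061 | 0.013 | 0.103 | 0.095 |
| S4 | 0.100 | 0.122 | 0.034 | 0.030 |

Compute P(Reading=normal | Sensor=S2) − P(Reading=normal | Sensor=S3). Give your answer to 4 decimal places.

P(Sensor=S2) = 0.024 + 0.016 + 0.069 + 0.068 = 0.177; P(Reading=normal | Sensor=S2) = 0.024/0.177 = 0.13559.
P(Sensor=S3) = 0.061 + 0.013 + 0.103 + 0.095 = 0.272; P(Reading=normal | Sensor=S3) = 0.061/0.272 = 0.22426.
Difference = -0.0887.

-0.0887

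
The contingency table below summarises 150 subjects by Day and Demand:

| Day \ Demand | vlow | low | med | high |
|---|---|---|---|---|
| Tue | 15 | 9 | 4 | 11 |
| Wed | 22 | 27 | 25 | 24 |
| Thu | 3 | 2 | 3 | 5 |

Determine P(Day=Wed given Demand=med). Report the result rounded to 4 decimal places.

0.7813

Total with Demand=med: 4 + 25 + 3 = 32.
P(Day=Wed | Demand=med) = 25/32 = 0.7813.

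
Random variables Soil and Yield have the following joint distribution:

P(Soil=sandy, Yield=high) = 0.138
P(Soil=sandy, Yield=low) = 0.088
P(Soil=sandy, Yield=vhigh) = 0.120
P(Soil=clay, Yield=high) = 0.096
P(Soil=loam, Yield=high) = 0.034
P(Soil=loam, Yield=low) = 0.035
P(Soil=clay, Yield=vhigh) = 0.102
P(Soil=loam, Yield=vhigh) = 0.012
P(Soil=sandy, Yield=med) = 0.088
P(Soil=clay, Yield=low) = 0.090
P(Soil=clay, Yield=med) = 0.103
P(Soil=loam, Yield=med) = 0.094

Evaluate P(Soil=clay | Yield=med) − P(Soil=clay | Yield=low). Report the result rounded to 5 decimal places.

-0.06113

P(Yield=med) = 0.088 + 0.094 + 0.103 = 0.285; P(Soil=clay | Yield=med) = 0.103/0.285 = 0.361404.
P(Yield=low) = 0.088 + 0.035 + 0.090 = 0.213; P(Soil=clay | Yield=low) = 0.090/0.213 = 0.422535.
Difference = -0.06113.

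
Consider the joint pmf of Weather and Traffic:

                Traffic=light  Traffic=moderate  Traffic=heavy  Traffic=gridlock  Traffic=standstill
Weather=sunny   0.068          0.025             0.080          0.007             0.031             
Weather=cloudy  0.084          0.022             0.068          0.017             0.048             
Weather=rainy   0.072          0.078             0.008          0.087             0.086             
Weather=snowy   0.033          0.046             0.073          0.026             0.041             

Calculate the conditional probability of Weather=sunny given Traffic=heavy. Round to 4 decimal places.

P(Traffic=heavy) = 0.080 + 0.068 + 0.008 + 0.073 = 0.229.
P(Weather=sunny | Traffic=heavy) = 0.080/0.229 = 0.3493.

0.3493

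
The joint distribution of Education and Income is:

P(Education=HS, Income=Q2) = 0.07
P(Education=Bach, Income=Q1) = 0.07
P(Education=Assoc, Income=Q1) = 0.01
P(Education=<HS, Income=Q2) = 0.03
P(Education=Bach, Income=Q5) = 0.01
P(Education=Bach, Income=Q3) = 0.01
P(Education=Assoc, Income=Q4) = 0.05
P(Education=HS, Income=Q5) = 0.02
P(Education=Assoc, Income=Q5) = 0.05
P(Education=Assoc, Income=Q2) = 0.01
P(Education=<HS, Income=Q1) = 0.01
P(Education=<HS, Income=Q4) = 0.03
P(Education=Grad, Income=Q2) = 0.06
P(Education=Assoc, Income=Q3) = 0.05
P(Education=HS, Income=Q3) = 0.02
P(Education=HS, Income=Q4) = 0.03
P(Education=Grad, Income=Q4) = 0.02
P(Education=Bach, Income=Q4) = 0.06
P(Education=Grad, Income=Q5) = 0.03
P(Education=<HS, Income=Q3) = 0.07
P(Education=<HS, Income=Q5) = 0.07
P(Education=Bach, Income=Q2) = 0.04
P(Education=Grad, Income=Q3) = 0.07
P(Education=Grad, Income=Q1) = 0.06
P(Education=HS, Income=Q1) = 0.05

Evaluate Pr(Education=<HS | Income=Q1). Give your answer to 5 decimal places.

P(Income=Q1) = 0.01 + 0.05 + 0.01 + 0.07 + 0.06 = 0.20.
P(Education=<HS | Income=Q1) = 0.01/0.20 = 0.05000.

0.05000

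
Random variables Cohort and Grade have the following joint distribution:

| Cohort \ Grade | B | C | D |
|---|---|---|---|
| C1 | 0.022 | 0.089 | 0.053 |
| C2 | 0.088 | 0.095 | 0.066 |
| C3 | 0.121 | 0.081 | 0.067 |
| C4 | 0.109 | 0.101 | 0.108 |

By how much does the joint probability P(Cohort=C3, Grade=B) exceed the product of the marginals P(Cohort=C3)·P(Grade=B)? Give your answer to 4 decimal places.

0.0295

P(Cohort=C3) = 0.121 + 0.081 + 0.067 = 0.269.
P(Grade=B) = 0.022 + 0.088 + 0.121 + 0.109 = 0.340.
P(Cohort=C3, Grade=B) − P(Cohort=C3)P(Grade=B) = 0.121 − 0.269×0.340 = 0.0295.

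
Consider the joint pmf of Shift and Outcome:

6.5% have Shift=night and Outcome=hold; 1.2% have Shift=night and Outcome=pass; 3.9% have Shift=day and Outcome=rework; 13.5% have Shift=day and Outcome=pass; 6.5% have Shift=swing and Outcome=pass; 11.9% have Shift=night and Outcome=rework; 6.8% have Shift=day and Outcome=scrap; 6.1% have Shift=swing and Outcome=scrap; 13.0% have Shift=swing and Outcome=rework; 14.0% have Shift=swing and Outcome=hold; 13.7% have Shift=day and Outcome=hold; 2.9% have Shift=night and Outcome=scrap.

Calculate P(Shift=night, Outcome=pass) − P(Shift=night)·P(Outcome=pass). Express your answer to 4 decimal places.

-0.0357

P(Shift=night) = 0.012 + 0.119 + 0.029 + 0.065 = 0.225.
P(Outcome=pass) = 0.135 + 0.065 + 0.012 = 0.212.
P(Shift=night, Outcome=pass) − P(Shift=night)P(Outcome=pass) = 0.012 − 0.225×0.212 = -0.0357.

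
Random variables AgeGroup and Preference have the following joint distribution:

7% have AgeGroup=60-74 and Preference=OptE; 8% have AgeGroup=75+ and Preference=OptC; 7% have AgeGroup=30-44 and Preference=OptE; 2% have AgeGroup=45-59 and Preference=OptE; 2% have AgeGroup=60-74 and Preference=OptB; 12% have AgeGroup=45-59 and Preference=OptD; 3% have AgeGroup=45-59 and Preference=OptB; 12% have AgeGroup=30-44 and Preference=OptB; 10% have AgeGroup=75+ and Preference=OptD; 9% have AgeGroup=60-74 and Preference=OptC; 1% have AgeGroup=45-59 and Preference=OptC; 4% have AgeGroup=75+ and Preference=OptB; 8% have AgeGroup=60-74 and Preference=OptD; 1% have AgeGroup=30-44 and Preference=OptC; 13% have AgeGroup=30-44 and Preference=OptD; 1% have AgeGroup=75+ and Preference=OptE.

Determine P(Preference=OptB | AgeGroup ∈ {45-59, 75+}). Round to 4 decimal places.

0.1707

P(AgeGroup=45-59) = 0.03 + 0.01 + 0.12 + 0.02 = 0.18.
P(AgeGroup=75+) = 0.04 + 0.08 + 0.10 + 0.01 = 0.23.
P(AgeGroup ∈ {45-59, 75+}) = 0.18 + 0.23 = 0.41; P(Preference=OptB, AgeGroup ∈ {45-59, 75+}) = 0.03 + 0.04 = 0.07.
P(Preference=OptB | AgeGroup ∈ {45-59, 75+}) = 0.07/0.41 = 0.1707.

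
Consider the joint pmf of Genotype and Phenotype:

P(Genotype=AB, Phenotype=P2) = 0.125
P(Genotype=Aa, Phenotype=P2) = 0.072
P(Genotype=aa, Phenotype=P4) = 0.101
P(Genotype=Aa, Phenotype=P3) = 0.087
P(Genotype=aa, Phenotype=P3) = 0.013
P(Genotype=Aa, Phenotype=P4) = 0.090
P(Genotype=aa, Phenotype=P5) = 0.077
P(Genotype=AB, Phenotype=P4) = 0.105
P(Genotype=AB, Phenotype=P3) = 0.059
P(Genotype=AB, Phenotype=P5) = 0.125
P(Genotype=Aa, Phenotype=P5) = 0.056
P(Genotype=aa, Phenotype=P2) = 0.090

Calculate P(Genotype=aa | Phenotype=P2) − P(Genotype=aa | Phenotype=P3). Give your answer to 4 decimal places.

0.2318

P(Phenotype=P2) = 0.072 + 0.090 + 0.125 = 0.287; P(Genotype=aa | Phenotype=P2) = 0.090/0.287 = 0.31359.
P(Phenotype=P3) = 0.087 + 0.013 + 0.059 = 0.159; P(Genotype=aa | Phenotype=P3) = 0.013/0.159 = 0.08176.
Difference = 0.2318.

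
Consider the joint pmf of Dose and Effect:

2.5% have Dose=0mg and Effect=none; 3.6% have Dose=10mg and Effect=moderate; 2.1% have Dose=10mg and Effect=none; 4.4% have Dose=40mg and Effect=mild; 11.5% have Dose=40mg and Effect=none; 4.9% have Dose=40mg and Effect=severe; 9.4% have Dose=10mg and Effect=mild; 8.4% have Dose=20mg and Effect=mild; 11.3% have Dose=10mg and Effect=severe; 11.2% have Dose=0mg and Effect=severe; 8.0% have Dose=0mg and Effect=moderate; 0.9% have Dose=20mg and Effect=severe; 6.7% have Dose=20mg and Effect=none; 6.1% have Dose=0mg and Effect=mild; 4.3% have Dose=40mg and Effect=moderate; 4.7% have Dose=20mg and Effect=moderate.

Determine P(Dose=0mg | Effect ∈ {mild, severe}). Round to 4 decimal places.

P(Effect=mild) = 0.061 + 0.094 + 0.084 + 0.044 = 0.283.
P(Effect=severe) = 0.112 + 0.113 + 0.009 + 0.049 = 0.283.
P(Effect ∈ {mild, severe}) = 0.283 + 0.283 = 0.566; P(Dose=0mg, Effect ∈ {mild, severe}) = 0.061 + 0.112 = 0.173.
P(Dose=0mg | Effect ∈ {mild, severe}) = 0.173/0.566 = 0.3057.

0.3057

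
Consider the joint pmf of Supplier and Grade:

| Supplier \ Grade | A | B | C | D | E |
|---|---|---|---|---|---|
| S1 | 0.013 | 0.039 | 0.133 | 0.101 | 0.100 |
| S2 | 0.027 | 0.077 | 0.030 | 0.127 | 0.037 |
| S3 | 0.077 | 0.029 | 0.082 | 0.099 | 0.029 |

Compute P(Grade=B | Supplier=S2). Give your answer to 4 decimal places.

0.2584

P(Supplier=S2) = 0.027 + 0.077 + 0.030 + 0.127 + 0.037 = 0.298.
P(Grade=B | Supplier=S2) = 0.077/0.298 = 0.2584.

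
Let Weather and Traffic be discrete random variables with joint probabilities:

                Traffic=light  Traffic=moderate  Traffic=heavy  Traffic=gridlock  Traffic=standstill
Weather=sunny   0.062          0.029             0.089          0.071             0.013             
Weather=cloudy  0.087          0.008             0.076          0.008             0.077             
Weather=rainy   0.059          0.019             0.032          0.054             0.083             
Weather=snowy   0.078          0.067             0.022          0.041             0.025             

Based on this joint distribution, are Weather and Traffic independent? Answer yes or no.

P(Weather=sunny) = 0.264 and P(Traffic=standstill) = 0.198, so their product is 0.05227, but P(Weather=sunny, Traffic=standstill) = 0.013. Since these differ, Weather and Traffic are not independent.

no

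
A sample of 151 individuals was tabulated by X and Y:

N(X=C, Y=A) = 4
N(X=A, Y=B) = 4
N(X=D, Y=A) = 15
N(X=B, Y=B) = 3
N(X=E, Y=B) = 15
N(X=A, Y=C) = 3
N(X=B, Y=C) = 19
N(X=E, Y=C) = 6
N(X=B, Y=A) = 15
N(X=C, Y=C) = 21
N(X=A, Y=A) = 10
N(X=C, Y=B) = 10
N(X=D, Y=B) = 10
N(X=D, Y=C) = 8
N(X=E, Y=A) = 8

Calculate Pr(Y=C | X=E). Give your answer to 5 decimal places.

0.20690

Total with X=E: 8 + 15 + 6 = 29.
P(Y=C | X=E) = 6/29 = 0.20690.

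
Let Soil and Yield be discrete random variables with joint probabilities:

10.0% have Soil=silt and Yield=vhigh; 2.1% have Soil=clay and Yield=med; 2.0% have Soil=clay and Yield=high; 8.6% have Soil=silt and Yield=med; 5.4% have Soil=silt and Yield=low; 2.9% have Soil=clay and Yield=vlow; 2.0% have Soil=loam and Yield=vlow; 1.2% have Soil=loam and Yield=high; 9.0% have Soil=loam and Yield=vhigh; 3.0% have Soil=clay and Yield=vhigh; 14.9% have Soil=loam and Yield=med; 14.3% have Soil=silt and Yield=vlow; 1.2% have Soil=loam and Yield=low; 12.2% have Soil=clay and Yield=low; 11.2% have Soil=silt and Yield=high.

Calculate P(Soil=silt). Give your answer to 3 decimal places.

0.495

P(Soil=silt) = 0.143 + 0.054 + 0.086 + 0.112 + 0.100 = 0.495.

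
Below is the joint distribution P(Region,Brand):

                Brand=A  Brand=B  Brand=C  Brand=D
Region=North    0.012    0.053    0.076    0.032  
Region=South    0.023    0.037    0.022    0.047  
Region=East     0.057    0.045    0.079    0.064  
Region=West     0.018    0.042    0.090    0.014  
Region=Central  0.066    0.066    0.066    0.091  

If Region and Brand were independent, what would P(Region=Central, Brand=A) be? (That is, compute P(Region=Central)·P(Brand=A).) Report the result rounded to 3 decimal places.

P(Region=Central) = 0.066 + 0.066 + 0.066 + 0.091 = 0.289.
P(Brand=A) = 0.012 + 0.023 + 0.057 + 0.018 + 0.066 = 0.176.
Product: 0.289 × 0.176 = 0.051.

0.051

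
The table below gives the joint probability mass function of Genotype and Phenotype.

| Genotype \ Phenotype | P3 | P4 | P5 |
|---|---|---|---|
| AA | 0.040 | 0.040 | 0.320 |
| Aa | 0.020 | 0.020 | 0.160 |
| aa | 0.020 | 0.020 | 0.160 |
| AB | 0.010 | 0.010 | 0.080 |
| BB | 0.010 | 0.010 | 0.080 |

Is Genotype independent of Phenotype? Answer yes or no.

yes

Every cell satisfies P(Genotype,Phenotype) = P(Genotype)·P(Phenotype). For instance P(Genotype=AA) = 0.400, P(Phenotype=P5) = 0.800, and 0.400×0.800 = 0.320 matches the joint entry. So Genotype and Phenotype are independent.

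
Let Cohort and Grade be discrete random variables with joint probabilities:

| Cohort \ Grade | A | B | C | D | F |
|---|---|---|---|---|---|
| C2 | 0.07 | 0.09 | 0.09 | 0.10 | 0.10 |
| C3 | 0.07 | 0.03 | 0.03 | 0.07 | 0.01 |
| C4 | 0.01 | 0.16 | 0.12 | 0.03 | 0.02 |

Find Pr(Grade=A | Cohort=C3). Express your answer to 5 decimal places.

0.33333

P(Cohort=C3) = 0.07 + 0.03 + 0.03 + 0.07 + 0.01 = 0.21.
P(Grade=A | Cohort=C3) = 0.07/0.21 = 0.33333.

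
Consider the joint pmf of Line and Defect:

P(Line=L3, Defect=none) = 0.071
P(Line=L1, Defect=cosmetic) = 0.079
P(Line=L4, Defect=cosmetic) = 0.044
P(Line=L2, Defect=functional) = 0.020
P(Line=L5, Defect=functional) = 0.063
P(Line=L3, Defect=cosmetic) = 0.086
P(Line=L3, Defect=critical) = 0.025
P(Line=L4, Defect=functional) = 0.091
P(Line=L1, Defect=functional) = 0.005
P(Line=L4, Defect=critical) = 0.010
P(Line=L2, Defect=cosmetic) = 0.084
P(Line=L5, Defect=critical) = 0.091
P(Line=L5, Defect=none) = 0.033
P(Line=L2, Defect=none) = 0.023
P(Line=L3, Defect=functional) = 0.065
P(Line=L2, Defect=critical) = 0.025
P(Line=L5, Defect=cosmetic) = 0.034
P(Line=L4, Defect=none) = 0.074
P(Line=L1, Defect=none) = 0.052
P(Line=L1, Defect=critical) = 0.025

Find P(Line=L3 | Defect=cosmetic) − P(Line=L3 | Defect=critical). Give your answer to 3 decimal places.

0.121

P(Defect=cosmetic) = 0.079 + 0.084 + 0.086 + 0.044 + 0.034 = 0.327; P(Line=L3 | Defect=cosmetic) = 0.086/0.327 = 0.2630.
P(Defect=critical) = 0.025 + 0.025 + 0.025 + 0.010 + 0.091 = 0.176; P(Line=L3 | Defect=critical) = 0.025/0.176 = 0.1420.
Difference = 0.121.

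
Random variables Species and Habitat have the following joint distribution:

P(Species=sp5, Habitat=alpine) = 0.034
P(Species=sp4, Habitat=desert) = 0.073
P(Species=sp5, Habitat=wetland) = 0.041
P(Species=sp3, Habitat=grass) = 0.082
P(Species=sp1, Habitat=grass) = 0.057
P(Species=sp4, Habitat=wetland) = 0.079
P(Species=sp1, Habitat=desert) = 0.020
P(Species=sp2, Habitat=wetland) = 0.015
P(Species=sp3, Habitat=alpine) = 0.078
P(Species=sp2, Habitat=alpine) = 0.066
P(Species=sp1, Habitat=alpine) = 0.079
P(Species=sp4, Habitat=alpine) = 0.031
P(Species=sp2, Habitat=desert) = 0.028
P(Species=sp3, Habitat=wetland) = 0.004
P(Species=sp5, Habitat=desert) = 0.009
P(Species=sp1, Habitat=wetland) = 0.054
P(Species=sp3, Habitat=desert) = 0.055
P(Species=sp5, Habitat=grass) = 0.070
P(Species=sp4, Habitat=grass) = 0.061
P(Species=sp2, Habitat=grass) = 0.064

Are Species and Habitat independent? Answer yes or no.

no

P(Species=sp4) = 0.244 and P(Habitat=alpine) = 0.288, so their product is 0.07027, but P(Species=sp4, Habitat=alpine) = 0.031. Since these differ, Species and Habitat are not independent.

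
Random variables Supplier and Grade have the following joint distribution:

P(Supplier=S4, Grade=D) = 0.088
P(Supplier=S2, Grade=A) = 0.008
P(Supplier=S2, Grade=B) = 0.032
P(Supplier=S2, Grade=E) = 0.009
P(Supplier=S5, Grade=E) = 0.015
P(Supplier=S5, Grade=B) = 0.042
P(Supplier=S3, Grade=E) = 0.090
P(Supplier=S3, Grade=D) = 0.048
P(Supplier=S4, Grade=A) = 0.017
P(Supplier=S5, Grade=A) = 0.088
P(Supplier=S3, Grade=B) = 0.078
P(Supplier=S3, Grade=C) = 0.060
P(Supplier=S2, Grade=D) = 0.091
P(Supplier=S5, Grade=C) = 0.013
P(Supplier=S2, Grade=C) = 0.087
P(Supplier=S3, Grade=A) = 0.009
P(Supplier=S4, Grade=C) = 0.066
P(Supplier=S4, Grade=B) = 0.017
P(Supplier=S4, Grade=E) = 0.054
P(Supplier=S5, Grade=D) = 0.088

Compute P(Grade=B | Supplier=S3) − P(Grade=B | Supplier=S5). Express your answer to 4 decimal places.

0.1030

P(Supplier=S3) = 0.009 + 0.078 + 0.060 + 0.048 + 0.090 = 0.285; P(Grade=B | Supplier=S3) = 0.078/0.285 = 0.27368.
P(Supplier=S5) = 0.088 + 0.042 + 0.013 + 0.088 + 0.015 = 0.246; P(Grade=B | Supplier=S5) = 0.042/0.246 = 0.17073.
Difference = 0.1030.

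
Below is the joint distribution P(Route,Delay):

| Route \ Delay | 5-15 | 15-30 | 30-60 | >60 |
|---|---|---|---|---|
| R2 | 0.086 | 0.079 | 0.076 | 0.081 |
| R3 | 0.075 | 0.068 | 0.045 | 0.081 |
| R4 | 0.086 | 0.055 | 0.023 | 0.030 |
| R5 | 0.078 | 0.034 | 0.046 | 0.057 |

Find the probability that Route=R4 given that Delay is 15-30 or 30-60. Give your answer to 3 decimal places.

0.183

P(Delay=15-30) = 0.079 + 0.068 + 0.055 + 0.034 = 0.236.
P(Delay=30-60) = 0.076 + 0.045 + 0.023 + 0.046 = 0.190.
P(Delay ∈ {15-30, 30-60}) = 0.236 + 0.190 = 0.426; P(Route=R4, Delay ∈ {15-30, 30-60}) = 0.055 + 0.023 = 0.078.
P(Route=R4 | Delay ∈ {15-30, 30-60}) = 0.078/0.426 = 0.183.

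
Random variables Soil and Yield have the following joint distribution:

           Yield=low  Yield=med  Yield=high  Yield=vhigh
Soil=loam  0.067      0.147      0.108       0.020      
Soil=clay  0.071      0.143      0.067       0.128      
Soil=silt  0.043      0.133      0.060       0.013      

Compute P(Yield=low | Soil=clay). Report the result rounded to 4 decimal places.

0.1736

P(Soil=clay) = 0.071 + 0.143 + 0.067 + 0.128 = 0.409.
P(Yield=low | Soil=clay) = 0.071/0.409 = 0.1736.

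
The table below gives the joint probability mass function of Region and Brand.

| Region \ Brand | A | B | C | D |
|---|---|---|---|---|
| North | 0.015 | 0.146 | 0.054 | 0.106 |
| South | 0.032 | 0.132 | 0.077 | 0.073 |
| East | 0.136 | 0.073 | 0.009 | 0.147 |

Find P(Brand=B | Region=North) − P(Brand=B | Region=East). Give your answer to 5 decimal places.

P(Region=North) = 0.015 + 0.146 + 0.054 + 0.106 = 0.321; P(Brand=B | Region=North) = 0.146/0.321 = 0.454829.
P(Region=East) = 0.136 + 0.073 + 0.009 + 0.147 = 0.365; P(Brand=B | Region=East) = 0.073/0.365 = 0.200000.
Difference = 0.25483.

0.25483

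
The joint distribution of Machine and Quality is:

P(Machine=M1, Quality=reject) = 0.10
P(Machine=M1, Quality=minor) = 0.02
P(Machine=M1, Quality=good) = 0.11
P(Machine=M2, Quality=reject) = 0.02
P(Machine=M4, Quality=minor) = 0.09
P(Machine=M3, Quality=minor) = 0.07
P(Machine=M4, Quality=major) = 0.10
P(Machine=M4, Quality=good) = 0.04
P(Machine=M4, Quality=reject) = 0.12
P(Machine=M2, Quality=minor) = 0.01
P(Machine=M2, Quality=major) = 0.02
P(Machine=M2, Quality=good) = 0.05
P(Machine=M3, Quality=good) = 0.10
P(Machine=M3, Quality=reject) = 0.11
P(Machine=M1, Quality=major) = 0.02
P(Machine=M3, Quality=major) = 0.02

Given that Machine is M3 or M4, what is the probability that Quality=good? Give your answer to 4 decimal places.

0.2154

P(Machine=M3) = 0.10 + 0.07 + 0.02 + 0.11 = 0.30.
P(Machine=M4) = 0.04 + 0.09 + 0.10 + 0.12 = 0.35.
P(Machine ∈ {M3, M4}) = 0.30 + 0.35 = 0.65; P(Quality=good, Machine ∈ {M3, M4}) = 0.10 + 0.04 = 0.14.
P(Quality=good | Machine ∈ {M3, M4}) = 0.14/0.65 = 0.2154.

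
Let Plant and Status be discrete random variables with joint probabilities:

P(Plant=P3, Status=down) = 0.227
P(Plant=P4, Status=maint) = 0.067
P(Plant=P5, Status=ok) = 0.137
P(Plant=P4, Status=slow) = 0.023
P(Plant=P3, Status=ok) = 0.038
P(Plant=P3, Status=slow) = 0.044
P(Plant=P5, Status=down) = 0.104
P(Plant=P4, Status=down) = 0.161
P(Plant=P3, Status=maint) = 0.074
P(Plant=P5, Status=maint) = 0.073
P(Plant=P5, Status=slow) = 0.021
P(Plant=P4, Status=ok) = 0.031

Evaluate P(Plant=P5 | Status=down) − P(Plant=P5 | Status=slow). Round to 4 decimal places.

P(Status=down) = 0.227 + 0.161 + 0.104 = 0.492; P(Plant=P5 | Status=down) = 0.104/0.492 = 0.21138.
P(Status=slow) = 0.044 + 0.023 + 0.021 = 0.088; P(Plant=P5 | Status=slow) = 0.021/0.088 = 0.23864.
Difference = -0.0273.

-0.0273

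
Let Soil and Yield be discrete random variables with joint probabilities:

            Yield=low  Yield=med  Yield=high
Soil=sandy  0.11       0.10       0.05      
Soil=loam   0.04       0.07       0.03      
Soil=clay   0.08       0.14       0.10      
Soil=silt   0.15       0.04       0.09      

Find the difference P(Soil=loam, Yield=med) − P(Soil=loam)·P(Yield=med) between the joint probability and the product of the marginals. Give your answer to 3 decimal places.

0.021

P(Soil=loam) = 0.04 + 0.07 + 0.03 = 0.14.
P(Yield=med) = 0.10 + 0.07 + 0.14 + 0.04 = 0.35.
P(Soil=loam, Yield=med) − P(Soil=loam)P(Yield=med) = 0.07 − 0.14×0.35 = 0.021.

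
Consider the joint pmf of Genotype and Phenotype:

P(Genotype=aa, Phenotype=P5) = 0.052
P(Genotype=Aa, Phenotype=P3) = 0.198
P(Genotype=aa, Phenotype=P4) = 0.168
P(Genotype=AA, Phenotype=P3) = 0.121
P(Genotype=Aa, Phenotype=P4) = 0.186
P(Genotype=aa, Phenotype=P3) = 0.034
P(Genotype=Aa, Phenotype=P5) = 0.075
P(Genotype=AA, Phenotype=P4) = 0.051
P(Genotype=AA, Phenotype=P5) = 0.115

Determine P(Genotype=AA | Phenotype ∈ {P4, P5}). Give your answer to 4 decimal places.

0.2566

P(Phenotype=P4) = 0.051 + 0.186 + 0.168 = 0.405.
P(Phenotype=P5) = 0.115 + 0.075 + 0.052 = 0.242.
P(Phenotype ∈ {P4, P5}) = 0.405 + 0.242 = 0.647; P(Genotype=AA, Phenotype ∈ {P4, P5}) = 0.051 + 0.115 = 0.166.
P(Genotype=AA | Phenotype ∈ {P4, P5}) = 0.166/0.647 = 0.2566.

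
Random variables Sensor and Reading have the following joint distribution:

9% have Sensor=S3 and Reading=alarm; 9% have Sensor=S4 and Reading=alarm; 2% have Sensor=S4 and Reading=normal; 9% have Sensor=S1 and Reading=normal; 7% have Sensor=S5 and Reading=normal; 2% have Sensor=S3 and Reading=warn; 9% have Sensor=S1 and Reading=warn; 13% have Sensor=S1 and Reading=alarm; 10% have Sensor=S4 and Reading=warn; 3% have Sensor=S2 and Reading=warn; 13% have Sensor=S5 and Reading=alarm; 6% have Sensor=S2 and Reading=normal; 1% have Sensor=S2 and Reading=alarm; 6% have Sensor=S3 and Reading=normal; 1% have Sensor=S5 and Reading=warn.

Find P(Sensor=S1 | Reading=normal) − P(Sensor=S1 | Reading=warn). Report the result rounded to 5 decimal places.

P(Reading=normal) = 0.09 + 0.06 + 0.06 + 0.02 + 0.07 = 0.30; P(Sensor=S1 | Reading=normal) = 0.09/0.30 = 0.300000.
P(Reading=warn) = 0.09 + 0.03 + 0.02 + 0.10 + 0.01 = 0.25; P(Sensor=S1 | Reading=warn) = 0.09/0.25 = 0.360000.
Difference = -0.06000.

-0.06000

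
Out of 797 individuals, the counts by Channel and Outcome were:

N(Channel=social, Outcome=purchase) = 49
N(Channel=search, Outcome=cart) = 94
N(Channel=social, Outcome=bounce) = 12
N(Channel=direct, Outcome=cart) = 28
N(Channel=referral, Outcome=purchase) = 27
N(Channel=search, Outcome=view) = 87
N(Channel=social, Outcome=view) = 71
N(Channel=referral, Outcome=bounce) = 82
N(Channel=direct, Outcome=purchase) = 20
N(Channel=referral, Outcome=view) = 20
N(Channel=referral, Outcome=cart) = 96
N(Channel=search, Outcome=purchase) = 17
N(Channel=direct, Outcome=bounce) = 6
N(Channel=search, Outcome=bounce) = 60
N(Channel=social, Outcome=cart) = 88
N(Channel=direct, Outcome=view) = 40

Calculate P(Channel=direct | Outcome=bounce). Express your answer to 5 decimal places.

Total with Outcome=bounce: 60 + 12 + 6 + 82 = 160.
P(Channel=direct | Outcome=bounce) = 6/160 = 0.03750.

0.03750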